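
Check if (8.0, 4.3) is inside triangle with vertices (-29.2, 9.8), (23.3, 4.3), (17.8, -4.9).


Cross products: AB x AP = -84.15, BC x BP = -140.76, CA x CP = -288.34
All same sign? yes

Yes, inside


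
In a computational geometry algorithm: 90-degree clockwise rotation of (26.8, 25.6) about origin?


90° CW: (x,y) -> (y, -x)
(26.8,25.6) -> (25.6, -26.8)

(25.6, -26.8)


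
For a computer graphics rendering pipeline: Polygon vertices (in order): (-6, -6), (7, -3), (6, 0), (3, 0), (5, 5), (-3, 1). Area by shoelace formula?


Shoelace sum: ((-6)*(-3) - 7*(-6)) + (7*0 - 6*(-3)) + (6*0 - 3*0) + (3*5 - 5*0) + (5*1 - (-3)*5) + ((-3)*(-6) - (-6)*1)
= 137
Area = |137|/2 = 68.5

68.5


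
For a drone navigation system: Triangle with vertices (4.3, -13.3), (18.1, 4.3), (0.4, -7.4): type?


Side lengths squared: AB^2=500.2, BC^2=450.18, CA^2=50.02
Sorted: [50.02, 450.18, 500.2]
By sides: Scalene, By angles: Right

Scalene, Right


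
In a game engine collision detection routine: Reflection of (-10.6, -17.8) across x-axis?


Reflection over x-axis: (x,y) -> (x,-y)
(-10.6, -17.8) -> (-10.6, 17.8)

(-10.6, 17.8)


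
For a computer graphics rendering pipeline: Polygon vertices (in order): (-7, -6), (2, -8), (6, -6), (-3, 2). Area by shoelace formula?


Shoelace sum: ((-7)*(-8) - 2*(-6)) + (2*(-6) - 6*(-8)) + (6*2 - (-3)*(-6)) + ((-3)*(-6) - (-7)*2)
= 130
Area = |130|/2 = 65

65


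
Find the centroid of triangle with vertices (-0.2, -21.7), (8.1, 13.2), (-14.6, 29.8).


Centroid = ((x_A+x_B+x_C)/3, (y_A+y_B+y_C)/3)
= (((-0.2)+8.1+(-14.6))/3, ((-21.7)+13.2+29.8)/3)
= (-2.2333, 7.1)

(-2.2333, 7.1)


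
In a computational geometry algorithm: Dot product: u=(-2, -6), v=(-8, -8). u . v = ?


u . v = u_x*v_x + u_y*v_y = (-2)*(-8) + (-6)*(-8)
= 16 + 48 = 64

64


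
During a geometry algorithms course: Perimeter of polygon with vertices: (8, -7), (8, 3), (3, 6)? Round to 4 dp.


Sides: (8, -7)->(8, 3): sqrt(100) = 10, (8, 3)->(3, 6): sqrt(34) = 5.830952, (3, 6)->(8, -7): sqrt(194) = 13.928388
Sum = 29.75934
Perimeter = 29.7593

29.7593


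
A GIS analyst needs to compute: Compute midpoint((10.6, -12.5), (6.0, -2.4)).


M = ((10.6+6)/2, ((-12.5)+(-2.4))/2)
= (8.3, -7.45)

(8.3, -7.45)


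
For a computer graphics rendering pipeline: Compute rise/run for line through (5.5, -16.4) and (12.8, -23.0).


slope = (y2-y1)/(x2-x1) = ((-23)-(-16.4))/(12.8-5.5) = (-6.6)/7.3 = -0.9041

-0.9041


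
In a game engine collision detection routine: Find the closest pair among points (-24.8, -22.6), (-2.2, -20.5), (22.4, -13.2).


d(P0,P1) = 22.6974, d(P0,P2) = 48.1269, d(P1,P2) = 25.6603
Closest: P0 and P1

Closest pair: (-24.8, -22.6) and (-2.2, -20.5), distance = 22.6974


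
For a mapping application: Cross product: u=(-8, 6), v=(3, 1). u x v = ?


u x v = u_x*v_y - u_y*v_x = (-8)*1 - 6*3
= (-8) - 18 = -26

-26


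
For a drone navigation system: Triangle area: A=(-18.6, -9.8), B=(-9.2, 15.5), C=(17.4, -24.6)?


Area = |x_A(y_B-y_C) + x_B(y_C-y_A) + x_C(y_A-y_B)|/2
= |(-745.86) + 136.16 + (-440.22)|/2
= 1049.92/2 = 524.96

524.96


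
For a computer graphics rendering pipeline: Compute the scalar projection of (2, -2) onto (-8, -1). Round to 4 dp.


u.v = -14, |v| = sqrt(65) = 8.0623
Scalar projection = u.v / |v| = -14 / sqrt(65) = -1.7365

-1.7365


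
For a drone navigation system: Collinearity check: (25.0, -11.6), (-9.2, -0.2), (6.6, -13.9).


Cross product: ((-9.2)-25)*((-13.9)-(-11.6)) - ((-0.2)-(-11.6))*(6.6-25)
= 288.42

No, not collinear


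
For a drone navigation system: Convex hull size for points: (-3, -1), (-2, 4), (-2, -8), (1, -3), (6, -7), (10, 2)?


Convex hull vertices (CCW): (-3, -1), (-2, -8), (6, -7), (10, 2), (-2, 4)
Count = 5

5


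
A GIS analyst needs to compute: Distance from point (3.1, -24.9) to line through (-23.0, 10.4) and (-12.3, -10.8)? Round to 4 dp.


|cross product| = 175.61
|line direction| = sqrt(563.93) = 23.7472
Distance = 175.61/sqrt(563.93) = 7.395

7.395


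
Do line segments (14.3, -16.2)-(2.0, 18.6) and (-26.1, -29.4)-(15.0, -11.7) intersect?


Cross products: d1=-172.56, d2=1475.43, d3=1568.28, d4=-79.71
d1*d2 < 0 and d3*d4 < 0? yes

Yes, they intersect


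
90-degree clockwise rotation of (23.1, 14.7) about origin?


90° CW: (x,y) -> (y, -x)
(23.1,14.7) -> (14.7, -23.1)

(14.7, -23.1)


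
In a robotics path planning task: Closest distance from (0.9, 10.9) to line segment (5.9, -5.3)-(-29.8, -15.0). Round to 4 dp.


Project P onto AB: t = 0.0156 (clamped to [0,1])
Closest point on segment: (5.3428, -5.4514)
Distance: 16.9442

16.9442


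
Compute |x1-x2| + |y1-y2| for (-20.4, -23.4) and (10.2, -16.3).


|(-20.4)-10.2| + |(-23.4)-(-16.3)| = 30.6 + 7.1 = 37.7

37.7


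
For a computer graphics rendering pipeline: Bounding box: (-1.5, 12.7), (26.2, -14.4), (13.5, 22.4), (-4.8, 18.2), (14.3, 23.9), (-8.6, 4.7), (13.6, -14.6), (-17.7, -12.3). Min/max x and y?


x range: [-17.7, 26.2]
y range: [-14.6, 23.9]
Bounding box: (-17.7,-14.6) to (26.2,23.9)

(-17.7,-14.6) to (26.2,23.9)


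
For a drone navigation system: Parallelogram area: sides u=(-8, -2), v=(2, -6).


|u x v| = |(-8)*(-6) - (-2)*2|
= |48 - (-4)| = 52

52


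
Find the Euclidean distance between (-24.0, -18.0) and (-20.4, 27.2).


dx=3.6, dy=45.2
d^2 = 3.6^2 + 45.2^2 = 2056
d = sqrt(2056) = 45.3431

45.3431


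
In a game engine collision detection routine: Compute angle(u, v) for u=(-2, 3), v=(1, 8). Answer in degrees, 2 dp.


u.v = 22, |u| = sqrt(13) = 3.6056, |v| = sqrt(65) = 8.0623
cos(theta) = u.v/(|u||v|) = 22/sqrt(845) = 0.756823
theta = acos(0.756823) = 40.82 degrees

40.82 degrees


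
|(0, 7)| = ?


|u| = sqrt(0^2 + 7^2) = sqrt(49) = 7

7


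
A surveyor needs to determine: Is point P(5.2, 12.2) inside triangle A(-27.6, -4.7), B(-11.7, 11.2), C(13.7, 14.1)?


Cross products: AB x AP = -252.81, BC x BP = -23.61, CA x CP = -81.33
All same sign? yes

Yes, inside


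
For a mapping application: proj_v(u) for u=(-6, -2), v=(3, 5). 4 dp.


u.v = -28, |v| = sqrt(34) = 5.831
Scalar projection = u.v / |v| = -28 / sqrt(34) = -4.802

-4.802


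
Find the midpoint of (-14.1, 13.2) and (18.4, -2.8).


M = (((-14.1)+18.4)/2, (13.2+(-2.8))/2)
= (2.15, 5.2)

(2.15, 5.2)


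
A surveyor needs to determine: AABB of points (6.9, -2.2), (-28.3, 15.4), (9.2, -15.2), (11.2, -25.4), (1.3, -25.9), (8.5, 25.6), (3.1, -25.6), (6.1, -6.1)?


x range: [-28.3, 11.2]
y range: [-25.9, 25.6]
Bounding box: (-28.3,-25.9) to (11.2,25.6)

(-28.3,-25.9) to (11.2,25.6)


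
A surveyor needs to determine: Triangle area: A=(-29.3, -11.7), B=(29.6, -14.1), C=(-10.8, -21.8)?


Area = |x_A(y_B-y_C) + x_B(y_C-y_A) + x_C(y_A-y_B)|/2
= |(-225.61) + (-298.96) + (-25.92)|/2
= 550.49/2 = 275.245

275.245


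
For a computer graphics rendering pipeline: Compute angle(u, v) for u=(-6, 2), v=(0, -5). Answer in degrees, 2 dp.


u.v = -10, |u| = sqrt(40) = 6.3246, |v| = sqrt(25) = 5
cos(theta) = u.v/(|u||v|) = -10/sqrt(1000) = -0.316228
theta = acos(-0.316228) = 108.43 degrees

108.43 degrees


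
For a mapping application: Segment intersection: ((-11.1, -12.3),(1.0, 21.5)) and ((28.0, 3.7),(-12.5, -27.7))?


Cross products: d1=-579.74, d2=-1568.7, d3=-1127.98, d4=-139.02
d1*d2 < 0 and d3*d4 < 0? no

No, they don't intersect


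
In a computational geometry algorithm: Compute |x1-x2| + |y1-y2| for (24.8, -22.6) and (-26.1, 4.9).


|24.8-(-26.1)| + |(-22.6)-4.9| = 50.9 + 27.5 = 78.4

78.4


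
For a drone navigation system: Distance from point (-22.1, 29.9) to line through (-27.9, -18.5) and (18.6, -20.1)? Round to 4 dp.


|cross product| = 2259.88
|line direction| = sqrt(2164.81) = 46.5275
Distance = 2259.88/sqrt(2164.81) = 48.5708

48.5708


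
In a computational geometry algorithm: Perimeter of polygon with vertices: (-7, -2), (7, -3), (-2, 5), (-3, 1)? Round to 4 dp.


Sides: (-7, -2)->(7, -3): sqrt(197) = 14.035669, (7, -3)->(-2, 5): sqrt(145) = 12.041595, (-2, 5)->(-3, 1): sqrt(17) = 4.123106, (-3, 1)->(-7, -2): sqrt(25) = 5
Sum = 35.20037
Perimeter = 35.2004

35.2004


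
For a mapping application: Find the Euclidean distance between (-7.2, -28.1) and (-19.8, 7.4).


dx=-12.6, dy=35.5
d^2 = (-12.6)^2 + 35.5^2 = 1419.01
d = sqrt(1419.01) = 37.6697

37.6697


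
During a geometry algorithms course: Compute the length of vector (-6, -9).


|u| = sqrt((-6)^2 + (-9)^2) = sqrt(117) = 10.8167

10.8167


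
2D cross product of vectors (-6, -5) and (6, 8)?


u x v = u_x*v_y - u_y*v_x = (-6)*8 - (-5)*6
= (-48) - (-30) = -18

-18


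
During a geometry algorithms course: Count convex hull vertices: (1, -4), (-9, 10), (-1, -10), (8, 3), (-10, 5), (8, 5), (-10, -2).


Convex hull vertices (CCW): (-10, -2), (-1, -10), (8, 3), (8, 5), (-9, 10), (-10, 5)
Count = 6

6


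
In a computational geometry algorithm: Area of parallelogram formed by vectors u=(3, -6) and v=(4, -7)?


|u x v| = |3*(-7) - (-6)*4|
= |(-21) - (-24)| = 3

3


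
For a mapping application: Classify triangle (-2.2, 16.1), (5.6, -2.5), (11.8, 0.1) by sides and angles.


Side lengths squared: AB^2=406.8, BC^2=45.2, CA^2=452
Sorted: [45.2, 406.8, 452]
By sides: Scalene, By angles: Right

Scalene, Right


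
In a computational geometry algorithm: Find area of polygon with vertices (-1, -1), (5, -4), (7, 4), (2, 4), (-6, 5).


Shoelace sum: ((-1)*(-4) - 5*(-1)) + (5*4 - 7*(-4)) + (7*4 - 2*4) + (2*5 - (-6)*4) + ((-6)*(-1) - (-1)*5)
= 122
Area = |122|/2 = 61

61


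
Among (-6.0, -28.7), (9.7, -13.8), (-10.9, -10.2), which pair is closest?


d(P0,P1) = 21.6449, d(P0,P2) = 19.1379, d(P1,P2) = 20.9122
Closest: P0 and P2

Closest pair: (-6.0, -28.7) and (-10.9, -10.2), distance = 19.1379


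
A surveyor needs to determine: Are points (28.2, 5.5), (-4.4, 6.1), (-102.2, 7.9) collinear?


Cross product: ((-4.4)-28.2)*(7.9-5.5) - (6.1-5.5)*((-102.2)-28.2)
= 0

Yes, collinear


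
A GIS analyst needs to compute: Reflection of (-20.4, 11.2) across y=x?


Reflection over y=x: (x,y) -> (y,x)
(-20.4, 11.2) -> (11.2, -20.4)

(11.2, -20.4)


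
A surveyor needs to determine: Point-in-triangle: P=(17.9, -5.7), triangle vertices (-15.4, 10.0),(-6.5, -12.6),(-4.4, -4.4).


Cross products: AB x AP = 612.85, BC x BP = -185.59, CA x CP = -306.82
All same sign? no

No, outside


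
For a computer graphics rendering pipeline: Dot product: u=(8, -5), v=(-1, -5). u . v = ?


u . v = u_x*v_x + u_y*v_y = 8*(-1) + (-5)*(-5)
= (-8) + 25 = 17

17


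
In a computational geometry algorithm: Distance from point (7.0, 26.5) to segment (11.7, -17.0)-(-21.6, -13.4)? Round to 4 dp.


Project P onto AB: t = 0.2791 (clamped to [0,1])
Closest point on segment: (2.4059, -15.9952)
Distance: 42.7428

42.7428


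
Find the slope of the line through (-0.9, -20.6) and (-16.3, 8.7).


slope = (y2-y1)/(x2-x1) = (8.7-(-20.6))/((-16.3)-(-0.9)) = 29.3/(-15.4) = -1.9026

-1.9026


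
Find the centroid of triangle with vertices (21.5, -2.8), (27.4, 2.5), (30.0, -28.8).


Centroid = ((x_A+x_B+x_C)/3, (y_A+y_B+y_C)/3)
= ((21.5+27.4+30)/3, ((-2.8)+2.5+(-28.8))/3)
= (26.3, -9.7)

(26.3, -9.7)


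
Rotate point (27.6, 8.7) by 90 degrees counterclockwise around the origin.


90° CCW: (x,y) -> (-y, x)
(27.6,8.7) -> (-8.7, 27.6)

(-8.7, 27.6)


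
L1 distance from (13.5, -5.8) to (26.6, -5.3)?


|13.5-26.6| + |(-5.8)-(-5.3)| = 13.1 + 0.5 = 13.6

13.6


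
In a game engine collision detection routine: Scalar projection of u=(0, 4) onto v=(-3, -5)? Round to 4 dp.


u.v = -20, |v| = sqrt(34) = 5.831
Scalar projection = u.v / |v| = -20 / sqrt(34) = -3.43

-3.43


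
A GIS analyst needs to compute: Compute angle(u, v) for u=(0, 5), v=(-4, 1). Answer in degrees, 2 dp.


u.v = 5, |u| = sqrt(25) = 5, |v| = sqrt(17) = 4.1231
cos(theta) = u.v/(|u||v|) = 5/sqrt(425) = 0.242536
theta = acos(0.242536) = 75.96 degrees

75.96 degrees


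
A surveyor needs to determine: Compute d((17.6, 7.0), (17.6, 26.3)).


dx=0, dy=19.3
d^2 = 0^2 + 19.3^2 = 372.49
d = sqrt(372.49) = 19.3

19.3


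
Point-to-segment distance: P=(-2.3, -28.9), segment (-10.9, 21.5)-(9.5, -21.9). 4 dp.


Project P onto AB: t = 1 (clamped to [0,1])
Closest point on segment: (9.5, -21.9)
Distance: 13.7201

13.7201


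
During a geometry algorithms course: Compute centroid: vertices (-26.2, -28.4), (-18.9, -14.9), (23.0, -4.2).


Centroid = ((x_A+x_B+x_C)/3, (y_A+y_B+y_C)/3)
= (((-26.2)+(-18.9)+23)/3, ((-28.4)+(-14.9)+(-4.2))/3)
= (-7.3667, -15.8333)

(-7.3667, -15.8333)


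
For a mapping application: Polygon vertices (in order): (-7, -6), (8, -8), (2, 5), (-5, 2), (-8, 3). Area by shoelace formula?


Shoelace sum: ((-7)*(-8) - 8*(-6)) + (8*5 - 2*(-8)) + (2*2 - (-5)*5) + ((-5)*3 - (-8)*2) + ((-8)*(-6) - (-7)*3)
= 259
Area = |259|/2 = 129.5

129.5


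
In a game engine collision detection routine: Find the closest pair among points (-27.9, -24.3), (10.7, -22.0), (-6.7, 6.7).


d(P0,P1) = 38.6685, d(P0,P2) = 37.5558, d(P1,P2) = 33.5626
Closest: P1 and P2

Closest pair: (10.7, -22.0) and (-6.7, 6.7), distance = 33.5626


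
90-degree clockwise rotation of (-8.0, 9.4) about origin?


90° CW: (x,y) -> (y, -x)
(-8,9.4) -> (9.4, 8)

(9.4, 8)


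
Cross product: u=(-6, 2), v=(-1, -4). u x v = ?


u x v = u_x*v_y - u_y*v_x = (-6)*(-4) - 2*(-1)
= 24 - (-2) = 26

26


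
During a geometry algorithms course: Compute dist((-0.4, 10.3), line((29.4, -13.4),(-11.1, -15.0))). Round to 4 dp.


|cross product| = 1007.53
|line direction| = sqrt(1642.81) = 40.5316
Distance = 1007.53/sqrt(1642.81) = 24.8579

24.8579


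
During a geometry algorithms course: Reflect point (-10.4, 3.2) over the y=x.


Reflection over y=x: (x,y) -> (y,x)
(-10.4, 3.2) -> (3.2, -10.4)

(3.2, -10.4)


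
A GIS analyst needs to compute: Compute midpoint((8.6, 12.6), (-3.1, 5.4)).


M = ((8.6+(-3.1))/2, (12.6+5.4)/2)
= (2.75, 9)

(2.75, 9)


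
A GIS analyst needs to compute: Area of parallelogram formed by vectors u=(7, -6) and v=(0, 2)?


|u x v| = |7*2 - (-6)*0|
= |14 - 0| = 14

14


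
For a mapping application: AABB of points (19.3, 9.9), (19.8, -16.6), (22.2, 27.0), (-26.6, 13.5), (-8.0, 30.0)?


x range: [-26.6, 22.2]
y range: [-16.6, 30]
Bounding box: (-26.6,-16.6) to (22.2,30)

(-26.6,-16.6) to (22.2,30)


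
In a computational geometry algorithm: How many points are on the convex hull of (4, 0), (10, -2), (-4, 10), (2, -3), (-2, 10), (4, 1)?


Convex hull vertices (CCW): (-4, 10), (2, -3), (10, -2), (-2, 10)
Count = 4

4


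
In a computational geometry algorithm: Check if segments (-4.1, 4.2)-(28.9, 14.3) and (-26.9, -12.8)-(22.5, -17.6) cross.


Cross products: d1=949.24, d2=1606.58, d3=-330.72, d4=-988.06
d1*d2 < 0 and d3*d4 < 0? no

No, they don't intersect


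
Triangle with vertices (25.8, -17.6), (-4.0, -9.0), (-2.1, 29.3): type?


Side lengths squared: AB^2=962, BC^2=1470.5, CA^2=2978.02
Sorted: [962, 1470.5, 2978.02]
By sides: Scalene, By angles: Obtuse

Scalene, Obtuse


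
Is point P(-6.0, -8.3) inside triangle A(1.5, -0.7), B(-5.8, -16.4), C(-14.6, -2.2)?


Cross products: AB x AP = -62.27, BC x BP = -68.44, CA x CP = -111.11
All same sign? yes

Yes, inside


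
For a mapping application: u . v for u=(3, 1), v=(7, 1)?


u . v = u_x*v_x + u_y*v_y = 3*7 + 1*1
= 21 + 1 = 22

22


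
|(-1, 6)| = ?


|u| = sqrt((-1)^2 + 6^2) = sqrt(37) = 6.0828

6.0828


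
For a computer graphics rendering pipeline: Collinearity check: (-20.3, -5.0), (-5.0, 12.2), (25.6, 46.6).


Cross product: ((-5)-(-20.3))*(46.6-(-5)) - (12.2-(-5))*(25.6-(-20.3))
= 0

Yes, collinear


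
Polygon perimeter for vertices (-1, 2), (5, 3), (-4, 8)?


Sides: (-1, 2)->(5, 3): sqrt(37) = 6.082763, (5, 3)->(-4, 8): sqrt(106) = 10.29563, (-4, 8)->(-1, 2): sqrt(45) = 6.708204
Sum = 23.086597
Perimeter = 23.0866

23.0866


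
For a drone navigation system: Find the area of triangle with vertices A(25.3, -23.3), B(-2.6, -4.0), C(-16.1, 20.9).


Area = |x_A(y_B-y_C) + x_B(y_C-y_A) + x_C(y_A-y_B)|/2
= |(-629.97) + (-114.92) + 310.73|/2
= 434.16/2 = 217.08

217.08


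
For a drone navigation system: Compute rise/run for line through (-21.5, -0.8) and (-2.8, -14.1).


slope = (y2-y1)/(x2-x1) = ((-14.1)-(-0.8))/((-2.8)-(-21.5)) = (-13.3)/18.7 = -0.7112

-0.7112


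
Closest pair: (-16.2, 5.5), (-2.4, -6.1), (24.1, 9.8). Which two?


d(P0,P1) = 18.0278, d(P0,P2) = 40.5288, d(P1,P2) = 30.904
Closest: P0 and P1

Closest pair: (-16.2, 5.5) and (-2.4, -6.1), distance = 18.0278


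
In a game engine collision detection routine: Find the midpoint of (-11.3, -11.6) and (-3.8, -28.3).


M = (((-11.3)+(-3.8))/2, ((-11.6)+(-28.3))/2)
= (-7.55, -19.95)

(-7.55, -19.95)


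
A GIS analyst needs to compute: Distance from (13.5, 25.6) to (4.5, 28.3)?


dx=-9, dy=2.7
d^2 = (-9)^2 + 2.7^2 = 88.29
d = sqrt(88.29) = 9.3963

9.3963


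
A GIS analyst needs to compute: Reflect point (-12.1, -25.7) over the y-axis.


Reflection over y-axis: (x,y) -> (-x,y)
(-12.1, -25.7) -> (12.1, -25.7)

(12.1, -25.7)


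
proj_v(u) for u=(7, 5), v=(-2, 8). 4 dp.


u.v = 26, |v| = sqrt(68) = 8.2462
Scalar projection = u.v / |v| = 26 / sqrt(68) = 3.153

3.153


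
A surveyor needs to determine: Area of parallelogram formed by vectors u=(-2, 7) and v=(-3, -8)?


|u x v| = |(-2)*(-8) - 7*(-3)|
= |16 - (-21)| = 37

37


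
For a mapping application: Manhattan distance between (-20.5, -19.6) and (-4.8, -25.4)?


|(-20.5)-(-4.8)| + |(-19.6)-(-25.4)| = 15.7 + 5.8 = 21.5

21.5


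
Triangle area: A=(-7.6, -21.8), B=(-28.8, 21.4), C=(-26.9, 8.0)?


Area = |x_A(y_B-y_C) + x_B(y_C-y_A) + x_C(y_A-y_B)|/2
= |(-101.84) + (-858.24) + 1162.08|/2
= 202/2 = 101

101


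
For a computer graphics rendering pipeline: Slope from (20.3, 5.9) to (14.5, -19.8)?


slope = (y2-y1)/(x2-x1) = ((-19.8)-5.9)/(14.5-20.3) = (-25.7)/(-5.8) = 4.431

4.431


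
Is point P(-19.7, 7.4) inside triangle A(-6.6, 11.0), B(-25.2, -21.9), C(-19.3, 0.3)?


Cross products: AB x AP = -364.03, BC x BP = 50.77, CA x CP = 94.45
All same sign? no

No, outside


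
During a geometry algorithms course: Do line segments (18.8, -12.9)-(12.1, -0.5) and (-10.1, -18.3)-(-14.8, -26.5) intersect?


Cross products: d1=211.6, d2=98.38, d3=394.54, d4=507.76
d1*d2 < 0 and d3*d4 < 0? no

No, they don't intersect


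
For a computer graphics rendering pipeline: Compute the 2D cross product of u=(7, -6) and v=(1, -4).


u x v = u_x*v_y - u_y*v_x = 7*(-4) - (-6)*1
= (-28) - (-6) = -22

-22


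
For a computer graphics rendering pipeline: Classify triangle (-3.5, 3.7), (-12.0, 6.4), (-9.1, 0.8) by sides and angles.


Side lengths squared: AB^2=79.54, BC^2=39.77, CA^2=39.77
Sorted: [39.77, 39.77, 79.54]
By sides: Isosceles, By angles: Right

Isosceles, Right


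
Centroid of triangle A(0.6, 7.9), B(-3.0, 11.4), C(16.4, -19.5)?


Centroid = ((x_A+x_B+x_C)/3, (y_A+y_B+y_C)/3)
= ((0.6+(-3)+16.4)/3, (7.9+11.4+(-19.5))/3)
= (4.6667, -0.0667)

(4.6667, -0.0667)


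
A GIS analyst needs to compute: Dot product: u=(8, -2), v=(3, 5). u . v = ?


u . v = u_x*v_x + u_y*v_y = 8*3 + (-2)*5
= 24 + (-10) = 14

14


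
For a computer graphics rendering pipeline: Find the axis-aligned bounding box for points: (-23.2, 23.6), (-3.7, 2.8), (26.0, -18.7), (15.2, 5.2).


x range: [-23.2, 26]
y range: [-18.7, 23.6]
Bounding box: (-23.2,-18.7) to (26,23.6)

(-23.2,-18.7) to (26,23.6)


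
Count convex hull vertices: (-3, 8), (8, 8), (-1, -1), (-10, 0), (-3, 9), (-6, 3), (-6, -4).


Convex hull vertices (CCW): (-10, 0), (-6, -4), (-1, -1), (8, 8), (-3, 9)
Count = 5

5


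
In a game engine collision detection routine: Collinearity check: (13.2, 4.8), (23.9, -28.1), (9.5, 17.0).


Cross product: (23.9-13.2)*(17-4.8) - ((-28.1)-4.8)*(9.5-13.2)
= 8.81

No, not collinear


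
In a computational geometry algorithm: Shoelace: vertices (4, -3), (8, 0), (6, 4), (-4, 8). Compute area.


Shoelace sum: (4*0 - 8*(-3)) + (8*4 - 6*0) + (6*8 - (-4)*4) + ((-4)*(-3) - 4*8)
= 100
Area = |100|/2 = 50

50


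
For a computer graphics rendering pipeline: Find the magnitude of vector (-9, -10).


|u| = sqrt((-9)^2 + (-10)^2) = sqrt(181) = 13.4536

13.4536


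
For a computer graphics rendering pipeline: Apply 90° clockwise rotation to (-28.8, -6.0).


90° CW: (x,y) -> (y, -x)
(-28.8,-6) -> (-6, 28.8)

(-6, 28.8)


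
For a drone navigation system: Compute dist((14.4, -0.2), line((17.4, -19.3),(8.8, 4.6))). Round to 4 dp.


|cross product| = 92.56
|line direction| = sqrt(645.17) = 25.4002
Distance = 92.56/sqrt(645.17) = 3.6441

3.6441


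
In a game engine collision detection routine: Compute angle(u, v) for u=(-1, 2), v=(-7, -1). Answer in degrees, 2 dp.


u.v = 5, |u| = sqrt(5) = 2.2361, |v| = sqrt(50) = 7.0711
cos(theta) = u.v/(|u||v|) = 5/sqrt(250) = 0.316228
theta = acos(0.316228) = 71.57 degrees

71.57 degrees


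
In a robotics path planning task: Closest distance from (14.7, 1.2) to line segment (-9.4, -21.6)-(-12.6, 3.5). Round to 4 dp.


Project P onto AB: t = 0.7734 (clamped to [0,1])
Closest point on segment: (-11.8748, -2.188)
Distance: 26.7899

26.7899


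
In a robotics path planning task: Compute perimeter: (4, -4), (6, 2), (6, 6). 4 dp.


Sides: (4, -4)->(6, 2): sqrt(40) = 6.324555, (6, 2)->(6, 6): sqrt(16) = 4, (6, 6)->(4, -4): sqrt(104) = 10.198039
Sum = 20.522594
Perimeter = 20.5226

20.5226


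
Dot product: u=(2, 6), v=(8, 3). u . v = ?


u . v = u_x*v_x + u_y*v_y = 2*8 + 6*3
= 16 + 18 = 34

34


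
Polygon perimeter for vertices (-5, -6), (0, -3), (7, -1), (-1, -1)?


Sides: (-5, -6)->(0, -3): sqrt(34) = 5.830952, (0, -3)->(7, -1): sqrt(53) = 7.28011, (7, -1)->(-1, -1): sqrt(64) = 8, (-1, -1)->(-5, -6): sqrt(41) = 6.403124
Sum = 27.514186
Perimeter = 27.5142

27.5142


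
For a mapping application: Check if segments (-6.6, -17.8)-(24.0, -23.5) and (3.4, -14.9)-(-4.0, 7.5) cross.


Cross products: d1=245.46, d2=-397.8, d3=145.74, d4=789
d1*d2 < 0 and d3*d4 < 0? no

No, they don't intersect


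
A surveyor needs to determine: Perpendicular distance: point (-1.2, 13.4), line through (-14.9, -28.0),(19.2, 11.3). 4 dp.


|cross product| = 873.33
|line direction| = sqrt(2707.3) = 52.0317
Distance = 873.33/sqrt(2707.3) = 16.7846

16.7846


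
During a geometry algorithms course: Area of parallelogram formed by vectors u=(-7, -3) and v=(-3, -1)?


|u x v| = |(-7)*(-1) - (-3)*(-3)|
= |7 - 9| = 2

2


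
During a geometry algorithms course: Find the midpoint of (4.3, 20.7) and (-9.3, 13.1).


M = ((4.3+(-9.3))/2, (20.7+13.1)/2)
= (-2.5, 16.9)

(-2.5, 16.9)


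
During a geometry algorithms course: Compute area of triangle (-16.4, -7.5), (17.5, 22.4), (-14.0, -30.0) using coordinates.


Area = |x_A(y_B-y_C) + x_B(y_C-y_A) + x_C(y_A-y_B)|/2
= |(-859.36) + (-393.75) + 418.6|/2
= 834.51/2 = 417.255

417.255


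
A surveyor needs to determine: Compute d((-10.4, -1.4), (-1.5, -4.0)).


dx=8.9, dy=-2.6
d^2 = 8.9^2 + (-2.6)^2 = 85.97
d = sqrt(85.97) = 9.272

9.272


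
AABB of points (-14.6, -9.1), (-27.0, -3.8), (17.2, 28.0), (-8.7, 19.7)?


x range: [-27, 17.2]
y range: [-9.1, 28]
Bounding box: (-27,-9.1) to (17.2,28)

(-27,-9.1) to (17.2,28)


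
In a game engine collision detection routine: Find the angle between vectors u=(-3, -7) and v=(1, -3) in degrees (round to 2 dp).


u.v = 18, |u| = sqrt(58) = 7.6158, |v| = sqrt(10) = 3.1623
cos(theta) = u.v/(|u||v|) = 18/sqrt(580) = 0.747409
theta = acos(0.747409) = 41.63 degrees

41.63 degrees


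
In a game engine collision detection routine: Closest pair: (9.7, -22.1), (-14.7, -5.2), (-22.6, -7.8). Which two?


d(P0,P1) = 29.6811, d(P0,P2) = 35.3239, d(P1,P2) = 8.3169
Closest: P1 and P2

Closest pair: (-14.7, -5.2) and (-22.6, -7.8), distance = 8.3169


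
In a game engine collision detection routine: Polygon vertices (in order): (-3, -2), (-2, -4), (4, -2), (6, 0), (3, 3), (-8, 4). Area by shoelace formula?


Shoelace sum: ((-3)*(-4) - (-2)*(-2)) + ((-2)*(-2) - 4*(-4)) + (4*0 - 6*(-2)) + (6*3 - 3*0) + (3*4 - (-8)*3) + ((-8)*(-2) - (-3)*4)
= 122
Area = |122|/2 = 61

61


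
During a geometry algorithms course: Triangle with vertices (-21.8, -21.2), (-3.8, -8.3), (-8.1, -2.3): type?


Side lengths squared: AB^2=490.41, BC^2=54.49, CA^2=544.9
Sorted: [54.49, 490.41, 544.9]
By sides: Scalene, By angles: Right

Scalene, Right


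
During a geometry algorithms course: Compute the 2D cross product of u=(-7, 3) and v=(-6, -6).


u x v = u_x*v_y - u_y*v_x = (-7)*(-6) - 3*(-6)
= 42 - (-18) = 60

60


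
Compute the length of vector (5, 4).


|u| = sqrt(5^2 + 4^2) = sqrt(41) = 6.4031

6.4031


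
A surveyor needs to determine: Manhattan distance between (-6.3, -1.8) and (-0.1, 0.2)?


|(-6.3)-(-0.1)| + |(-1.8)-0.2| = 6.2 + 2 = 8.2

8.2


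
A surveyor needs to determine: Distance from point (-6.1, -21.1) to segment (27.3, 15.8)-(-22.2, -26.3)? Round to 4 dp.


Project P onto AB: t = 0.7594 (clamped to [0,1])
Closest point on segment: (-10.2915, -16.1718)
Distance: 6.4696

6.4696


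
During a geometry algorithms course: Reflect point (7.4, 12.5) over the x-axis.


Reflection over x-axis: (x,y) -> (x,-y)
(7.4, 12.5) -> (7.4, -12.5)

(7.4, -12.5)


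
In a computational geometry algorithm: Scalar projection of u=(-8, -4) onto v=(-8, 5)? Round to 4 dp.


u.v = 44, |v| = sqrt(89) = 9.434
Scalar projection = u.v / |v| = 44 / sqrt(89) = 4.664

4.664


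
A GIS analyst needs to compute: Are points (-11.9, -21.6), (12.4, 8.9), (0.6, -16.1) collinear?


Cross product: (12.4-(-11.9))*((-16.1)-(-21.6)) - (8.9-(-21.6))*(0.6-(-11.9))
= -247.6

No, not collinear


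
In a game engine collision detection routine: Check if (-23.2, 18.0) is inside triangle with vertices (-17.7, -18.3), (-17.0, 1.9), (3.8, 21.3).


Cross products: AB x AP = 136.51, BC x BP = 455.16, CA x CP = -998.25
All same sign? no

No, outside


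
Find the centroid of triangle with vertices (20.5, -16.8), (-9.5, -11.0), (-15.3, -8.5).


Centroid = ((x_A+x_B+x_C)/3, (y_A+y_B+y_C)/3)
= ((20.5+(-9.5)+(-15.3))/3, ((-16.8)+(-11)+(-8.5))/3)
= (-1.4333, -12.1)

(-1.4333, -12.1)


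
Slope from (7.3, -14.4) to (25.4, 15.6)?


slope = (y2-y1)/(x2-x1) = (15.6-(-14.4))/(25.4-7.3) = 30/18.1 = 1.6575

1.6575


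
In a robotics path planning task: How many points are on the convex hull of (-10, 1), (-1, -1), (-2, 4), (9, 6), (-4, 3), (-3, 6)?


Convex hull vertices (CCW): (-10, 1), (-1, -1), (9, 6), (-3, 6)
Count = 4

4


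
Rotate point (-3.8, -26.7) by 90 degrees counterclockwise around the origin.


90° CCW: (x,y) -> (-y, x)
(-3.8,-26.7) -> (26.7, -3.8)

(26.7, -3.8)


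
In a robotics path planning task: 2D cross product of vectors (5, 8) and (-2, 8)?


u x v = u_x*v_y - u_y*v_x = 5*8 - 8*(-2)
= 40 - (-16) = 56

56


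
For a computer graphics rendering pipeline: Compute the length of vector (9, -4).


|u| = sqrt(9^2 + (-4)^2) = sqrt(97) = 9.8489

9.8489


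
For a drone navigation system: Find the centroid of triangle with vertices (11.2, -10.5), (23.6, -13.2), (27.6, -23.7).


Centroid = ((x_A+x_B+x_C)/3, (y_A+y_B+y_C)/3)
= ((11.2+23.6+27.6)/3, ((-10.5)+(-13.2)+(-23.7))/3)
= (20.8, -15.8)

(20.8, -15.8)


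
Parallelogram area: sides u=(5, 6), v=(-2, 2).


|u x v| = |5*2 - 6*(-2)|
= |10 - (-12)| = 22

22


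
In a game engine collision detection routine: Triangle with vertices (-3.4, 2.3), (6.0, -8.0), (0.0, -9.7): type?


Side lengths squared: AB^2=194.45, BC^2=38.89, CA^2=155.56
Sorted: [38.89, 155.56, 194.45]
By sides: Scalene, By angles: Right

Scalene, Right


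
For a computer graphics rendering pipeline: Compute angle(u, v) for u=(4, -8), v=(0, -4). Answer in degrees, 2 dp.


u.v = 32, |u| = sqrt(80) = 8.9443, |v| = sqrt(16) = 4
cos(theta) = u.v/(|u||v|) = 32/sqrt(1280) = 0.894427
theta = acos(0.894427) = 26.57 degrees

26.57 degrees


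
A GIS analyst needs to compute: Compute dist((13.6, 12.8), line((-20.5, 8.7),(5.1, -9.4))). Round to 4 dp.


|cross product| = 722.17
|line direction| = sqrt(982.97) = 31.3524
Distance = 722.17/sqrt(982.97) = 23.034

23.034


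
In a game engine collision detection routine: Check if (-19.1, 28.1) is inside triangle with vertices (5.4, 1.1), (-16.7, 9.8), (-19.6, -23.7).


Cross products: AB x AP = -383.55, BC x BP = -133.47, CA x CP = 1282.6
All same sign? no

No, outside


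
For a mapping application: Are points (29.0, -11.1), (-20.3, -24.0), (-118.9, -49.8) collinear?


Cross product: ((-20.3)-29)*((-49.8)-(-11.1)) - ((-24)-(-11.1))*((-118.9)-29)
= 0

Yes, collinear


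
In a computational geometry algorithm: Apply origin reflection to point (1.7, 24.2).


Reflection over origin: (x,y) -> (-x,-y)
(1.7, 24.2) -> (-1.7, -24.2)

(-1.7, -24.2)


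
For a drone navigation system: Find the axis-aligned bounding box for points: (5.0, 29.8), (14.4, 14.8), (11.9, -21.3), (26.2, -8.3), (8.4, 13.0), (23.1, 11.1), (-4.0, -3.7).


x range: [-4, 26.2]
y range: [-21.3, 29.8]
Bounding box: (-4,-21.3) to (26.2,29.8)

(-4,-21.3) to (26.2,29.8)


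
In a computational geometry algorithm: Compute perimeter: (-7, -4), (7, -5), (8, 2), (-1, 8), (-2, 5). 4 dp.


Sides: (-7, -4)->(7, -5): sqrt(197) = 14.035669, (7, -5)->(8, 2): sqrt(50) = 7.071068, (8, 2)->(-1, 8): sqrt(117) = 10.816654, (-1, 8)->(-2, 5): sqrt(10) = 3.162278, (-2, 5)->(-7, -4): sqrt(106) = 10.29563
Sum = 45.381299
Perimeter = 45.3813

45.3813


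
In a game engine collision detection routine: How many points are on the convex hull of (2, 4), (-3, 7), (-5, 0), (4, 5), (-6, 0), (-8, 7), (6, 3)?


Convex hull vertices (CCW): (-8, 7), (-6, 0), (-5, 0), (6, 3), (4, 5), (-3, 7)
Count = 6

6


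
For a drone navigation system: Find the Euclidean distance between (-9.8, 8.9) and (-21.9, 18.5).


dx=-12.1, dy=9.6
d^2 = (-12.1)^2 + 9.6^2 = 238.57
d = sqrt(238.57) = 15.4457

15.4457


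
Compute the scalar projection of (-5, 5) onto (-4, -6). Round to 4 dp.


u.v = -10, |v| = sqrt(52) = 7.2111
Scalar projection = u.v / |v| = -10 / sqrt(52) = -1.3868

-1.3868


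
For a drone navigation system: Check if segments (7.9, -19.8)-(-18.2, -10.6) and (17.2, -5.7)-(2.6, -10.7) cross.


Cross products: d1=159.36, d2=-105.46, d3=-453.57, d4=-188.75
d1*d2 < 0 and d3*d4 < 0? no

No, they don't intersect


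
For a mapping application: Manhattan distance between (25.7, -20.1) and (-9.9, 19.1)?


|25.7-(-9.9)| + |(-20.1)-19.1| = 35.6 + 39.2 = 74.8

74.8


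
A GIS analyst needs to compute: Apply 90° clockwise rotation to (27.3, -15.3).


90° CW: (x,y) -> (y, -x)
(27.3,-15.3) -> (-15.3, -27.3)

(-15.3, -27.3)


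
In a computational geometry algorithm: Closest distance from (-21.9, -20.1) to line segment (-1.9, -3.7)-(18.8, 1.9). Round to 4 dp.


Project P onto AB: t = 0 (clamped to [0,1])
Closest point on segment: (-1.9, -3.7)
Distance: 25.8643

25.8643


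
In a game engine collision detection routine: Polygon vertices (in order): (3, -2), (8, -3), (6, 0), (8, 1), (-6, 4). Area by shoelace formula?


Shoelace sum: (3*(-3) - 8*(-2)) + (8*0 - 6*(-3)) + (6*1 - 8*0) + (8*4 - (-6)*1) + ((-6)*(-2) - 3*4)
= 69
Area = |69|/2 = 34.5

34.5


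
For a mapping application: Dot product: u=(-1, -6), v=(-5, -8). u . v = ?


u . v = u_x*v_x + u_y*v_y = (-1)*(-5) + (-6)*(-8)
= 5 + 48 = 53

53


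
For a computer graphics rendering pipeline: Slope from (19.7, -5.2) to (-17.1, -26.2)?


slope = (y2-y1)/(x2-x1) = ((-26.2)-(-5.2))/((-17.1)-19.7) = (-21)/(-36.8) = 0.5707

0.5707


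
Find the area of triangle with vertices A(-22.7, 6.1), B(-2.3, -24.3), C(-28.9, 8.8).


Area = |x_A(y_B-y_C) + x_B(y_C-y_A) + x_C(y_A-y_B)|/2
= |751.37 + (-6.21) + (-878.56)|/2
= 133.4/2 = 66.7

66.7


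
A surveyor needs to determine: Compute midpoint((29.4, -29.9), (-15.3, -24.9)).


M = ((29.4+(-15.3))/2, ((-29.9)+(-24.9))/2)
= (7.05, -27.4)

(7.05, -27.4)


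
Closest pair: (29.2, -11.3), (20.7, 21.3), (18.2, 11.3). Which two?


d(P0,P1) = 33.6899, d(P0,P2) = 25.1348, d(P1,P2) = 10.3078
Closest: P1 and P2

Closest pair: (20.7, 21.3) and (18.2, 11.3), distance = 10.3078


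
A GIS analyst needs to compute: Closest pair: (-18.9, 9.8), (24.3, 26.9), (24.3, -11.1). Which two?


d(P0,P1) = 46.4613, d(P0,P2) = 47.9901, d(P1,P2) = 38
Closest: P1 and P2

Closest pair: (24.3, 26.9) and (24.3, -11.1), distance = 38


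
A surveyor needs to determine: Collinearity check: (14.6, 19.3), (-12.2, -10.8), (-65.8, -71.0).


Cross product: ((-12.2)-14.6)*((-71)-19.3) - ((-10.8)-19.3)*((-65.8)-14.6)
= 0

Yes, collinear


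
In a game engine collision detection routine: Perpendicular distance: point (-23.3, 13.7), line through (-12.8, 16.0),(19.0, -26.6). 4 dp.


|cross product| = 520.44
|line direction| = sqrt(2826) = 53.1601
Distance = 520.44/sqrt(2826) = 9.79

9.79


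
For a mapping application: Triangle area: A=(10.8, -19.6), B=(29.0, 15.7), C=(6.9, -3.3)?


Area = |x_A(y_B-y_C) + x_B(y_C-y_A) + x_C(y_A-y_B)|/2
= |205.2 + 472.7 + (-243.57)|/2
= 434.33/2 = 217.165

217.165


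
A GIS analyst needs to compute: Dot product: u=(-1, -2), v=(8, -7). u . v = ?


u . v = u_x*v_x + u_y*v_y = (-1)*8 + (-2)*(-7)
= (-8) + 14 = 6

6


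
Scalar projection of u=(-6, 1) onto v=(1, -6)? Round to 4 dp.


u.v = -12, |v| = sqrt(37) = 6.0828
Scalar projection = u.v / |v| = -12 / sqrt(37) = -1.9728

-1.9728


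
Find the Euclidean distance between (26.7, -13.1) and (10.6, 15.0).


dx=-16.1, dy=28.1
d^2 = (-16.1)^2 + 28.1^2 = 1048.82
d = sqrt(1048.82) = 32.3855

32.3855


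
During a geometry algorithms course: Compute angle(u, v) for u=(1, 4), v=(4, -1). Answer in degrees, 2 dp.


u.v = 0, |u| = sqrt(17) = 4.1231, |v| = sqrt(17) = 4.1231
cos(theta) = u.v/(|u||v|) = 0/sqrt(289) = 0
theta = acos(0) = 90 degrees

90 degrees


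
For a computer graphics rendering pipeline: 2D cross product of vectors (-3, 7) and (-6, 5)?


u x v = u_x*v_y - u_y*v_x = (-3)*5 - 7*(-6)
= (-15) - (-42) = 27

27


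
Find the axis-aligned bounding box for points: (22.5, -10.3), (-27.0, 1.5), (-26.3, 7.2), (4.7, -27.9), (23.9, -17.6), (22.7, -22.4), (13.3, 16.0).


x range: [-27, 23.9]
y range: [-27.9, 16]
Bounding box: (-27,-27.9) to (23.9,16)

(-27,-27.9) to (23.9,16)


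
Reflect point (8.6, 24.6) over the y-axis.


Reflection over y-axis: (x,y) -> (-x,y)
(8.6, 24.6) -> (-8.6, 24.6)

(-8.6, 24.6)


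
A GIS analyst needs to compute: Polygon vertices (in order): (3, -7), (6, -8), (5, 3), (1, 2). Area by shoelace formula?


Shoelace sum: (3*(-8) - 6*(-7)) + (6*3 - 5*(-8)) + (5*2 - 1*3) + (1*(-7) - 3*2)
= 70
Area = |70|/2 = 35

35


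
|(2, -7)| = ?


|u| = sqrt(2^2 + (-7)^2) = sqrt(53) = 7.2801

7.2801


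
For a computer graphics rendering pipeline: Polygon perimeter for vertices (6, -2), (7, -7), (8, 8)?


Sides: (6, -2)->(7, -7): sqrt(26) = 5.09902, (7, -7)->(8, 8): sqrt(226) = 15.033296, (8, 8)->(6, -2): sqrt(104) = 10.198039
Sum = 30.330355
Perimeter = 30.3304

30.3304


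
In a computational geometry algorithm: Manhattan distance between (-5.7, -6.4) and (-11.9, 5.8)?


|(-5.7)-(-11.9)| + |(-6.4)-5.8| = 6.2 + 12.2 = 18.4

18.4


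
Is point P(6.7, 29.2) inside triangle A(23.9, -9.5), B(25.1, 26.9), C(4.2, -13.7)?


Cross products: AB x AP = 672.52, BC x BP = -795.11, CA x CP = 834.63
All same sign? no

No, outside


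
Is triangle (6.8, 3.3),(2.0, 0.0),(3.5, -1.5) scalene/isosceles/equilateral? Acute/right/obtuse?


Side lengths squared: AB^2=33.93, BC^2=4.5, CA^2=33.93
Sorted: [4.5, 33.93, 33.93]
By sides: Isosceles, By angles: Acute

Isosceles, Acute


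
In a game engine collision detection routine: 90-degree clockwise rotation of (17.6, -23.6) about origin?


90° CW: (x,y) -> (y, -x)
(17.6,-23.6) -> (-23.6, -17.6)

(-23.6, -17.6)


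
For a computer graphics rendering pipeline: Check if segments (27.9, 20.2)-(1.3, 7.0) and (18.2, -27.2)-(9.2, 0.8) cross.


Cross products: d1=-698.2, d2=165.4, d3=1132.8, d4=269.2
d1*d2 < 0 and d3*d4 < 0? no

No, they don't intersect


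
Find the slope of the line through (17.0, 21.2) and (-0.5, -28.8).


slope = (y2-y1)/(x2-x1) = ((-28.8)-21.2)/((-0.5)-17) = (-50)/(-17.5) = 2.8571

2.8571


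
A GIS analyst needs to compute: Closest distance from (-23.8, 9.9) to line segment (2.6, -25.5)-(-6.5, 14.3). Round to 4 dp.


Project P onto AB: t = 0.9894 (clamped to [0,1])
Closest point on segment: (-6.4034, 13.8776)
Distance: 17.8455

17.8455


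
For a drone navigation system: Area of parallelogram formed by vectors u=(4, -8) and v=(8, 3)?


|u x v| = |4*3 - (-8)*8|
= |12 - (-64)| = 76

76


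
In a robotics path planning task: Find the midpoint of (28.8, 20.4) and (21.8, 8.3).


M = ((28.8+21.8)/2, (20.4+8.3)/2)
= (25.3, 14.35)

(25.3, 14.35)


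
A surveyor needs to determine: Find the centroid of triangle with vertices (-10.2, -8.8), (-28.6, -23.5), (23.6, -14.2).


Centroid = ((x_A+x_B+x_C)/3, (y_A+y_B+y_C)/3)
= (((-10.2)+(-28.6)+23.6)/3, ((-8.8)+(-23.5)+(-14.2))/3)
= (-5.0667, -15.5)

(-5.0667, -15.5)


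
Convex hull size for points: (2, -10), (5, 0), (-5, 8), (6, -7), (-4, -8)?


Convex hull vertices (CCW): (-5, 8), (-4, -8), (2, -10), (6, -7), (5, 0)
Count = 5

5


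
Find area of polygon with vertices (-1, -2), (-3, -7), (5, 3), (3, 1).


Shoelace sum: ((-1)*(-7) - (-3)*(-2)) + ((-3)*3 - 5*(-7)) + (5*1 - 3*3) + (3*(-2) - (-1)*1)
= 18
Area = |18|/2 = 9

9


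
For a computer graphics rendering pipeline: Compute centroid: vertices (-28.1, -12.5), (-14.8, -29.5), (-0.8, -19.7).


Centroid = ((x_A+x_B+x_C)/3, (y_A+y_B+y_C)/3)
= (((-28.1)+(-14.8)+(-0.8))/3, ((-12.5)+(-29.5)+(-19.7))/3)
= (-14.5667, -20.5667)

(-14.5667, -20.5667)


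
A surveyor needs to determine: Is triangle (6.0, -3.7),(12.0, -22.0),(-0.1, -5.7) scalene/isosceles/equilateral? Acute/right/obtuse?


Side lengths squared: AB^2=370.89, BC^2=412.1, CA^2=41.21
Sorted: [41.21, 370.89, 412.1]
By sides: Scalene, By angles: Right

Scalene, Right


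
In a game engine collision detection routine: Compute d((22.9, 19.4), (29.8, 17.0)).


dx=6.9, dy=-2.4
d^2 = 6.9^2 + (-2.4)^2 = 53.37
d = sqrt(53.37) = 7.3055

7.3055


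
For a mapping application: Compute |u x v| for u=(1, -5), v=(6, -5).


|u x v| = |1*(-5) - (-5)*6|
= |(-5) - (-30)| = 25

25


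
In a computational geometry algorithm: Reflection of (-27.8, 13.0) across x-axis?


Reflection over x-axis: (x,y) -> (x,-y)
(-27.8, 13) -> (-27.8, -13)

(-27.8, -13)


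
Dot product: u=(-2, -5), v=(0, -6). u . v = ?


u . v = u_x*v_x + u_y*v_y = (-2)*0 + (-5)*(-6)
= 0 + 30 = 30

30


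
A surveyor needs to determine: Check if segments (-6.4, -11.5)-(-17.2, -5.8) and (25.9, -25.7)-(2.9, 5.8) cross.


Cross products: d1=690.85, d2=899.95, d3=-30.75, d4=-239.85
d1*d2 < 0 and d3*d4 < 0? no

No, they don't intersect


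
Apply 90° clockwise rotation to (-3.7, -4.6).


90° CW: (x,y) -> (y, -x)
(-3.7,-4.6) -> (-4.6, 3.7)

(-4.6, 3.7)


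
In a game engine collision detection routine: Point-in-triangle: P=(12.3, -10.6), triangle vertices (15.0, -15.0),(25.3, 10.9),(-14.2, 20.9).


Cross products: AB x AP = 115.25, BC x BP = 979.25, CA x CP = 31.55
All same sign? yes

Yes, inside


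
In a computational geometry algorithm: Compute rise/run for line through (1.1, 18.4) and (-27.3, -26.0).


slope = (y2-y1)/(x2-x1) = ((-26)-18.4)/((-27.3)-1.1) = (-44.4)/(-28.4) = 1.5634

1.5634
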